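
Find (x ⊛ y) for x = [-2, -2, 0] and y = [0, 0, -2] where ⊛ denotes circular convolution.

(x ⊛ y)[n] = Σ(m=0 to 2) x[m] · y[(n-m) mod 3]

Computing each output sample:
(x ⊛ y)[0] = 4
(x ⊛ y)[1] = 0
(x ⊛ y)[2] = 4

x ⊛ y = [4, 0, 4]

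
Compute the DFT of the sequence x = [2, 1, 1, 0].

X[k] = Σ(n=0 to 3) x[n] · ω_4^(nk)
where ω_4 = e^(-2πi/4)

Computing each X[k]:
X[0] = 4
X[1] = 1-1i
X[2] = 2
X[3] = 1+1i

X = [4, 1-1i, 2, 1+1i]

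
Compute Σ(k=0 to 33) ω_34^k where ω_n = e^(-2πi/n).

Sum of all nth roots of unity equals 0 for n > 1 (geometric series with r ≠ 1).

0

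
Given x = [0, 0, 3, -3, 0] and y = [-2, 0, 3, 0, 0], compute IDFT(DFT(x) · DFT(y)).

(x ⊛ y)[n] = Σ(m=0 to 4) x[m] · y[(n-m) mod 5]

Computing each output sample:
(x ⊛ y)[0] = -9
(x ⊛ y)[1] = 0
(x ⊛ y)[2] = -6
(x ⊛ y)[3] = 6
(x ⊛ y)[4] = 9

x ⊛ y = [-9, 0, -6, 6, 9]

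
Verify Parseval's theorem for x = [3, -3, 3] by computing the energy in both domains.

Time domain:
Σ|x[n]|² = |3|² + |-3|² + |3|² = 27.0000

Frequency domain:
(1/3)Σ|X[k]|² = (1/3)(|3|² + |3.0000+5.1962i|² + |3.0000-5.1962i|²) = (1/3)·81.0000 = 27.0000

Both sides agree, confirming Parseval's theorem.

Σ|x[n]|² = (1/N)Σ|X[k]|² = 27.0000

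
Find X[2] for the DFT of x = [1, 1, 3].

X[2] = Σ(n=0 to 2) x[n] · ω_3^(2n) where ω_3 = e^(-2πi/3)
= (1)·ω_3^0 + (1)·ω_3^2 + (3)·ω_3^4

X[2] = -1.0000-1.7321i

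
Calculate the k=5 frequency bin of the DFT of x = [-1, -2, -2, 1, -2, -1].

X[5] = Σ(n=0 to 5) x[n] · ω_6^(5n) where ω_6 = e^(-2πi/6)
= (-1)·ω_6^0 + (-2)·ω_6^5 + (-2)·ω_6^10 + (1)·ω_6^15 + (-2)·ω_6^20 + (-1)·ω_6^25

X[5] = -1.5000-0.8660i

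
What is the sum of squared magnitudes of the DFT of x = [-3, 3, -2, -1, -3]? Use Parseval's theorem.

Parseval: Σ|x[n]|² = (1/N)Σ|X[k]|², so Σ|X[k]|² = N·Σ|x[n]|² = 5·32.0000

Σ|X[k]|² = N·Σ|x[n]|² = 5·32.0000 = 160.0000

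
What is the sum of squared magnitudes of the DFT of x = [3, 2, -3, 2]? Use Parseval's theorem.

Parseval: Σ|x[n]|² = (1/N)Σ|X[k]|², so Σ|X[k]|² = N·Σ|x[n]|² = 4·26.0000

Σ|X[k]|² = N·Σ|x[n]|² = 4·26.0000 = 104.0000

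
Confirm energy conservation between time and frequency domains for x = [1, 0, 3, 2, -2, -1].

Time domain:
Σ|x[n]|² = |1|² + |0|² + |3|² + |2|² + |-2|² + |-1|² = 19.0000

Frequency domain:
(1/6)Σ|X[k]|² = (1/6)(|3|² + |-2.0000-5.1962i|² + |3.0000+3.4641i|² + |1|² + |3.0000-3.4641i|² + |-2.0000+5.1962i|²) = (1/6)·114.0000 = 19.0000

Both sides agree, confirming Parseval's theorem.

Σ|x[n]|² = (1/N)Σ|X[k]|² = 19.0000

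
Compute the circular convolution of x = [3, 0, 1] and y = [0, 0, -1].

(x ⊛ y)[n] = Σ(m=0 to 2) x[m] · y[(n-m) mod 3]

Computing each output sample:
(x ⊛ y)[0] = 0
(x ⊛ y)[1] = -1
(x ⊛ y)[2] = -3

x ⊛ y = [0, -1, -3]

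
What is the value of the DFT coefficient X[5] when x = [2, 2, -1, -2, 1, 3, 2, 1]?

X[5] = Σ(n=0 to 7) x[n] · ω_8^(5n) where ω_8 = e^(-2πi/8)
= (2)·ω_8^0 + (2)·ω_8^5 + (-1)·ω_8^10 + (-2)·ω_8^15 + (1)·ω_8^20 + (3)·ω_8^25 + (2)·ω_8^30 + (1)·ω_8^35

X[5] = -0.4142+0.1716i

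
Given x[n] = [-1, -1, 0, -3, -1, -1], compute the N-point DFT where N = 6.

X[k] = Σ(n=0 to 5) x[n] · ω_6^(nk)
where ω_6 = e^(-2πi/6)

Computing each X[k]:
X[0] = -7
X[1] = 1.5000-0.8660i
X[2] = -2.5000+0.8660i
X[3] = 3
X[4] = -2.5000-0.8660i
X[5] = 1.5000+0.8660i

X = [-7, 1.5000-0.8660i, -2.5000+0.8660i, 3, -2.5000-0.8660i, 1.5000+0.8660i]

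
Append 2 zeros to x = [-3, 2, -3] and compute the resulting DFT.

Original 3-point DFT: [-4, -2.5000-4.3301i, -2.5000+4.3301i]
Zero-padded 5-point DFT provides frequency interpolation.

DFT_5([x, 0, ...]) = [-4, 0.0451-0.1388i, -5.5451-4.0287i, -5.5451+4.0287i, 0.0451+0.1388i]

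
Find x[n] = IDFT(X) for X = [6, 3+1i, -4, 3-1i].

x[n] = (1/4) Σ(k=0 to 3) X[k] · e^(2πikn/4)

Computing each x[n]:
x[0] = 2
x[1] = 2
x[2] = -1
x[3] = 3

x = [2, 2, -1, 3]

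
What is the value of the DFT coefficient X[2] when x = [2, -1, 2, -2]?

X[2] = Σ(n=0 to 3) x[n] · ω_4^(2n) where ω_4 = e^(-2πi/4)
= (2)·ω_4^0 + (-1)·ω_4^2 + (2)·ω_4^4 + (-2)·ω_4^6

X[2] = 7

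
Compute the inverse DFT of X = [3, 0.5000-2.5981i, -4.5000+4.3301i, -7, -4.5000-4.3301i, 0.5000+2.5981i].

x[n] = (1/6) Σ(k=0 to 5) X[k] · e^(2πikn/6)

Computing each x[n]:
x[0] = -2
x[1] = 2
x[2] = 2
x[3] = 0
x[4] = -2
x[5] = 3

x = [-2, 2, 2, 0, -2, 3]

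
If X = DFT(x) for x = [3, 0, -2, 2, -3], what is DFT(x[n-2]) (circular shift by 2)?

Time shift by 2: X_shifted[k] = ω_5^(2k) · X[k]
Shifted x = [2, -3, 3, 0, -2]

DFT(x[n-2]) = [0, -1.9721-0.8123i, 6.9721+3.4410i, 6.9721-3.4410i, -1.9721+0.8123i]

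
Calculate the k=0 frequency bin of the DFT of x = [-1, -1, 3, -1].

X[0] = Σ(n=0 to 3) x[n] · ω_4^0 = Σ x[n]
= (-1) + (-1) + (3) + (-1)

X[0] = 0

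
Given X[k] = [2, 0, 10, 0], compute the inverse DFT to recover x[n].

x[n] = (1/4) Σ(k=0 to 3) X[k] · e^(2πikn/4)

Computing each x[n]:
x[0] = 3
x[1] = -2
x[2] = 3
x[3] = -2

x = [3, -2, 3, -2]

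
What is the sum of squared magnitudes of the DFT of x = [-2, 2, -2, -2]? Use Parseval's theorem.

Parseval: Σ|x[n]|² = (1/N)Σ|X[k]|², so Σ|X[k]|² = N·Σ|x[n]|² = 4·16.0000

Σ|X[k]|² = N·Σ|x[n]|² = 4·16.0000 = 64.0000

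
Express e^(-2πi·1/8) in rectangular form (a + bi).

ω_8^1 = e^(-2πi·1/8)
= cos(-2π·1/8) + i·sin(-2π·1/8)
= cos(-2π/8) + i·sin(-2π/8)

ω_8^1 = cos(-2π/8) + i·sin(-2π/8) = 0.7071-0.7071i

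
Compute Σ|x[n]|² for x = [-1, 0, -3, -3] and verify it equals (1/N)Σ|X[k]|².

Time domain:
Σ|x[n]|² = |-1|² + |0|² + |-3|² + |-3|² = 19.0000

Frequency domain:
(1/4)Σ|X[k]|² = (1/4)(|-7|² + |2-3i|² + |-1|² + |2+3i|²) = (1/4)·76.0000 = 19.0000

Both sides agree, confirming Parseval's theorem.

Σ|x[n]|² = (1/N)Σ|X[k]|² = 19.0000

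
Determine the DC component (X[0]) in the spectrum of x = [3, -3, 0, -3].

X[0] = Σ(n=0 to 3) x[n] · ω_4^0 = Σ x[n]
= (3) + (-3) + (0) + (-3)

X[0] = -3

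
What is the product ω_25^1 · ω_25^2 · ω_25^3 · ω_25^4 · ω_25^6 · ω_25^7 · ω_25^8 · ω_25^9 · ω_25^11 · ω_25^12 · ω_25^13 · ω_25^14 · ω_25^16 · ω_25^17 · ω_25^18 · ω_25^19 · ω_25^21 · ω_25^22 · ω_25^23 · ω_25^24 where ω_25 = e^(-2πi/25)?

The primitive 25th roots of unity are ω_25^k for k coprime to 25: k ∈ {1, 2, 3, 4, 6, 7, 8, 9, 11, 12, 13, 14, 16, 17, 18, 19, 21, 22, 23, 24}
Their product equals the constant term of the cyclotomic polynomial Φ_25(x) up to sign.
For n ≥ 3, the product of all primitive nth roots of unity is 1. (For n=1 it is 1; for n=2 it is -1.)

1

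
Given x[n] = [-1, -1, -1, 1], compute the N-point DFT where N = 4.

X[k] = Σ(n=0 to 3) x[n] · ω_4^(nk)
where ω_4 = e^(-2πi/4)

Computing each X[k]:
X[0] = -2
X[1] = 2i
X[2] = -2
X[3] = -2i

X = [-2, 2i, -2, -2i]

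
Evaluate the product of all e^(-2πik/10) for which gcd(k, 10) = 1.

The primitive 10th roots of unity are ω_10^k for k coprime to 10: k ∈ {1, 3, 7, 9}
Their product equals the constant term of the cyclotomic polynomial Φ_10(x) up to sign.
For n ≥ 3, the product of all primitive nth roots of unity is 1. (For n=1 it is 1; for n=2 it is -1.)

1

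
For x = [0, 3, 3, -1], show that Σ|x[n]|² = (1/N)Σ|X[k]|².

Time domain:
Σ|x[n]|² = |0|² + |3|² + |3|² + |-1|² = 19.0000

Frequency domain:
(1/4)Σ|X[k]|² = (1/4)(|5|² + |-3-4i|² + |1|² + |-3+4i|²) = (1/4)·76.0000 = 19.0000

Both sides agree, confirming Parseval's theorem.

Σ|x[n]|² = (1/N)Σ|X[k]|² = 19.0000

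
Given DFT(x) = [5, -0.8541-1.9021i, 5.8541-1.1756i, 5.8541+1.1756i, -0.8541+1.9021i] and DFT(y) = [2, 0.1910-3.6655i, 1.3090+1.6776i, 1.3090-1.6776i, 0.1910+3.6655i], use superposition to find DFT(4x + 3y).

By linearity: DFT(4x + 3y) = 4·DFT(x) + 3·DFT(y)
= 4·[5, -0.8541-1.9021i, 5.8541-1.1756i, 5.8541+1.1756i, -0.8541+1.9021i] + 3·[2, 0.1910-3.6655i, 1.3090+1.6776i, 1.3090-1.6776i, 0.1910+3.6655i]

Computing element-wise:
Z[0] = 4·(5) + 3·(2) = 26
Z[1] = 4·(-0.8541-1.9021i) + 3·(0.1910-3.6655i) = -2.8434-18.6049i
Z[2] = 4·(5.8541-1.1756i) + 3·(1.3090+1.6776i) = 27.3434+0.3304i
Z[3] = 4·(5.8541+1.1756i) + 3·(1.3090-1.6776i) = 27.3434-0.3304i
Z[4] = 4·(-0.8541+1.9021i) + 3·(0.1910+3.6655i) = -2.8434+18.6049i

DFT(4x + 3y) = 4·X + 3·Y = [26, -2.8434-18.6049i, 27.3434+0.3304i, 27.3434-0.3304i, -2.8434+18.6049i]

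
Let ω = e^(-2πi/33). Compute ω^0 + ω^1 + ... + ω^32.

Sum of all nth roots of unity equals 0 for n > 1 (geometric series with r ≠ 1).

0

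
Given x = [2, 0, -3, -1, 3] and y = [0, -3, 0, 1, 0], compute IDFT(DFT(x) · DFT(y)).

(x ⊛ y)[n] = Σ(m=0 to 4) x[m] · y[(n-m) mod 5]

Computing each output sample:
(x ⊛ y)[0] = -12
(x ⊛ y)[1] = -7
(x ⊛ y)[2] = 3
(x ⊛ y)[3] = 11
(x ⊛ y)[4] = 3

x ⊛ y = [-12, -7, 3, 11, 3]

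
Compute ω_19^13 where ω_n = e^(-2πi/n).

ω_19^13 = e^(-2πi·13/19)
= cos(-2π·13/19) + i·sin(-2π·13/19)
= cos(-26π/19) + i·sin(-26π/19)

ω_19^13 = cos(-26π/19) + i·sin(-26π/19) = -0.4017+0.9158i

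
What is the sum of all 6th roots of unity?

Sum of all nth roots of unity equals 0 for n > 1 (geometric series with r ≠ 1).

0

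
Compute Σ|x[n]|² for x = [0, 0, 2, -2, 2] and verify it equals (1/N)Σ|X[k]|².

Time domain:
Σ|x[n]|² = |0|² + |0|² + |2|² + |-2|² + |2|² = 12.0000

Frequency domain:
(1/5)Σ|X[k]|² = (1/5)(|2|² + |0.6180-0.4490i|² + |-1.6180+4.9798i|² + |-1.6180-4.9798i|² + |0.6180+0.4490i|²) = (1/5)·60.0000 = 12.0000

Both sides agree, confirming Parseval's theorem.

Σ|x[n]|² = (1/N)Σ|X[k]|² = 12.0000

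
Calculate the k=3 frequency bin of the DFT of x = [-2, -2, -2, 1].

X[3] = Σ(n=0 to 3) x[n] · ω_4^(3n) where ω_4 = e^(-2πi/4)
= (-2)·ω_4^0 + (-2)·ω_4^3 + (-2)·ω_4^6 + (1)·ω_4^9

X[3] = -3i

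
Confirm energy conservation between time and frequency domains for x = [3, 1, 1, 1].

Time domain:
Σ|x[n]|² = |3|² + |1|² + |1|² + |1|² = 12.0000

Frequency domain:
(1/4)Σ|X[k]|² = (1/4)(|6|² + |2|² + |2|² + |2|²) = (1/4)·48.0000 = 12.0000

Both sides agree, confirming Parseval's theorem.

Σ|x[n]|² = (1/N)Σ|X[k]|² = 12.0000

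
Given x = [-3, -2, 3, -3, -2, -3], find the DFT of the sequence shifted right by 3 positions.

Time shift by 3: X_shifted[k] = ω_6^(3k) · X[k]
Shifted x = [-3, -2, -3, -3, -2, 3]

DFT(x[n-3]) = [-10, 3.0000+5.1962i, -4.0000+3.4641i, -6, -4.0000-3.4641i, 3.0000-5.1962i]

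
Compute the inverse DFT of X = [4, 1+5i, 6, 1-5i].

x[n] = (1/4) Σ(k=0 to 3) X[k] · e^(2πikn/4)

Computing each x[n]:
x[0] = 3
x[1] = -3
x[2] = 2
x[3] = 2

x = [3, -3, 2, 2]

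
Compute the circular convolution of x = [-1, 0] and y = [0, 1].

(x ⊛ y)[n] = Σ(m=0 to 1) x[m] · y[(n-m) mod 2]

Computing each output sample:
(x ⊛ y)[0] = 0
(x ⊛ y)[1] = -1

x ⊛ y = [0, -1]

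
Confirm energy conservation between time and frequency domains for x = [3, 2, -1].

Time domain:
Σ|x[n]|² = |3|² + |2|² + |-1|² = 14.0000

Frequency domain:
(1/3)Σ|X[k]|² = (1/3)(|4|² + |2.5000-2.5981i|² + |2.5000+2.5981i|²) = (1/3)·42.0000 = 14.0000

Both sides agree, confirming Parseval's theorem.

Σ|x[n]|² = (1/N)Σ|X[k]|² = 14.0000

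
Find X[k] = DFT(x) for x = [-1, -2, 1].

X[k] = Σ(n=0 to 2) x[n] · ω_3^(nk)
where ω_3 = e^(-2πi/3)

Computing each X[k]:
X[0] = -2
X[1] = -0.5000+2.5981i
X[2] = -0.5000-2.5981i

X = [-2, -0.5000+2.5981i, -0.5000-2.5981i]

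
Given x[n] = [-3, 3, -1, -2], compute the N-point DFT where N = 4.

X[k] = Σ(n=0 to 3) x[n] · ω_4^(nk)
where ω_4 = e^(-2πi/4)

Computing each X[k]:
X[0] = -3
X[1] = -2-5i
X[2] = -5
X[3] = -2+5i

X = [-3, -2-5i, -5, -2+5i]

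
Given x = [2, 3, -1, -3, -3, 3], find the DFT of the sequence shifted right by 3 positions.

Time shift by 3: X_shifted[k] = ω_6^(3k) · X[k]
Shifted x = [-3, -3, 3, 2, 3, -1]

DFT(x[n-3]) = [1, -10.0000+1.7321i, -2.0000+1.7321i, 5, -2.0000-1.7321i, -10.0000-1.7321i]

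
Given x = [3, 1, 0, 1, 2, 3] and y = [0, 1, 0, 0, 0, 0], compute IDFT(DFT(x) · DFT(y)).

(x ⊛ y)[n] = Σ(m=0 to 5) x[m] · y[(n-m) mod 6]

Computing each output sample:
(x ⊛ y)[0] = 3
(x ⊛ y)[1] = 3
(x ⊛ y)[2] = 1
(x ⊛ y)[3] = 0
(x ⊛ y)[4] = 1
(x ⊛ y)[5] = 2

x ⊛ y = [3, 3, 1, 0, 1, 2]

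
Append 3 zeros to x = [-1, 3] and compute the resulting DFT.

Original 2-point DFT: [2, -4]
Zero-padded 5-point DFT provides frequency interpolation.

DFT_5([x, 0, ...]) = [2, -0.0729-2.8532i, -3.4271-1.7634i, -3.4271+1.7634i, -0.0729+2.8532i]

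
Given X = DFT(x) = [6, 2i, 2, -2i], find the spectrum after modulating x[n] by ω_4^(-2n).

Modulation property: DFT(ω_4^(-2n)·x[n]) = X[(k-2) mod 4], so circularly shift X by 2 positions.

X[k-2] = [2, -2i, 6, 2i]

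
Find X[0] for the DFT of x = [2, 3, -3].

X[0] = Σ(n=0 to 2) x[n] · ω_3^0 = Σ x[n]
= (2) + (3) + (-3)

X[0] = 2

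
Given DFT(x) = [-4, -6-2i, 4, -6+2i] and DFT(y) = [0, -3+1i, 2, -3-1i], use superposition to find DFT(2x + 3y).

By linearity: DFT(2x + 3y) = 2·DFT(x) + 3·DFT(y)
= 2·[-4, -6-2i, 4, -6+2i] + 3·[0, -3+1i, 2, -3-1i]

Computing element-wise:
Z[0] = 2·(-4) + 3·(0) = -8
Z[1] = 2·(-6-2i) + 3·(-3+1i) = -21-1i
Z[2] = 2·(4) + 3·(2) = 14
Z[3] = 2·(-6+2i) + 3·(-3-1i) = -21+1i

DFT(2x + 3y) = 2·X + 3·Y = [-8, -21-1i, 14, -21+1i]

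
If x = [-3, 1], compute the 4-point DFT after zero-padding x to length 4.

Original 2-point DFT: [-2, -4]
Zero-padded 4-point DFT provides frequency interpolation.

DFT_4([x, 0, ...]) = [-2, -3-1i, -4, -3+1i]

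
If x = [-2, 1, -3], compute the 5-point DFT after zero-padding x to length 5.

Original 3-point DFT: [-4, -1.0000-3.4641i, -1.0000+3.4641i]
Zero-padded 5-point DFT provides frequency interpolation.

DFT_5([x, 0, ...]) = [-4, 0.7361+0.8123i, -3.7361-3.4410i, -3.7361+3.4410i, 0.7361-0.8123i]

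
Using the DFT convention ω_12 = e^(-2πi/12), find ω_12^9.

ω_12^9 = e^(-2πi·9/12)
= cos(-2π·9/12) + i·sin(-2π·9/12)
= cos(-18π/12) + i·sin(-18π/12)

ω_12^9 = cos(-18π/12) + i·sin(-18π/12) = 1i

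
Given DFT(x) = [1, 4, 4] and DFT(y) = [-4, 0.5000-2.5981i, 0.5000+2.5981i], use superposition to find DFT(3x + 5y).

By linearity: DFT(3x + 5y) = 3·DFT(x) + 5·DFT(y)
= 3·[1, 4, 4] + 5·[-4, 0.5000-2.5981i, 0.5000+2.5981i]

Computing element-wise:
Z[0] = 3·(1) + 5·(-4) = -17
Z[1] = 3·(4) + 5·(0.5000-2.5981i) = 14.5000-12.9905i
Z[2] = 3·(4) + 5·(0.5000+2.5981i) = 14.5000+12.9905i

DFT(3x + 5y) = 3·X + 5·Y = [-17, 14.5000-12.9905i, 14.5000+12.9905i]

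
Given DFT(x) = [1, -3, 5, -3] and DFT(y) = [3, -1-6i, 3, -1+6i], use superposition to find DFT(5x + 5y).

By linearity: DFT(5x + 5y) = 5·DFT(x) + 5·DFT(y)
= 5·[1, -3, 5, -3] + 5·[3, -1-6i, 3, -1+6i]

Computing element-wise:
Z[0] = 5·(1) + 5·(3) = 20
Z[1] = 5·(-3) + 5·(-1-6i) = -20-30i
Z[2] = 5·(5) + 5·(3) = 40
Z[3] = 5·(-3) + 5·(-1+6i) = -20+30i

DFT(5x + 5y) = 5·X + 5·Y = [20, -20-30i, 40, -20+30i]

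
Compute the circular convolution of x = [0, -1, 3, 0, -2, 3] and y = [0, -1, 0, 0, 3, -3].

(x ⊛ y)[n] = Σ(m=0 to 5) x[m] · y[(n-m) mod 6]

Computing each output sample:
(x ⊛ y)[0] = 9
(x ⊛ y)[1] = -9
(x ⊛ y)[2] = -5
(x ⊛ y)[3] = 12
(x ⊛ y)[4] = -9
(x ⊛ y)[5] = -1

x ⊛ y = [9, -9, -5, 12, -9, -1]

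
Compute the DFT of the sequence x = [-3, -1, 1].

X[k] = Σ(n=0 to 2) x[n] · ω_3^(nk)
where ω_3 = e^(-2πi/3)

Computing each X[k]:
X[0] = -3
X[1] = -3.0000+1.7321i
X[2] = -3.0000-1.7321i

X = [-3, -3.0000+1.7321i, -3.0000-1.7321i]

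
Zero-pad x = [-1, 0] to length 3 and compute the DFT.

Original 2-point DFT: [-1, -1]
Zero-padded 3-point DFT provides frequency interpolation.

DFT_3([x, 0, ...]) = [-1, -1, -1]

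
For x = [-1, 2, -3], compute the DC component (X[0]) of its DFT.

X[0] = Σ(n=0 to 2) x[n] · ω_3^0 = Σ x[n]
= (-1) + (2) + (-3)

X[0] = -2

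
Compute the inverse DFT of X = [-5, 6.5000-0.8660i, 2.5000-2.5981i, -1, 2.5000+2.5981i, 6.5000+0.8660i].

x[n] = (1/6) Σ(k=0 to 5) X[k] · e^(2πikn/6)

Computing each x[n]:
x[0] = 2
x[1] = 1
x[2] = -3
x[3] = -2
x[4] = -2
x[5] = -1

x = [2, 1, -3, -2, -2, -1]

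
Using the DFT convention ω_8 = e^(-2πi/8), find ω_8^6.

ω_8^6 = e^(-2πi·6/8)
= cos(-2π·6/8) + i·sin(-2π·6/8)
= cos(-12π/8) + i·sin(-12π/8)

ω_8^6 = cos(-12π/8) + i·sin(-12π/8) = 1i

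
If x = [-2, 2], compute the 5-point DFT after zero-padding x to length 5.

Original 2-point DFT: [0, -4]
Zero-padded 5-point DFT provides frequency interpolation.

DFT_5([x, 0, ...]) = [0, -1.3820-1.9021i, -3.6180-1.1756i, -3.6180+1.1756i, -1.3820+1.9021i]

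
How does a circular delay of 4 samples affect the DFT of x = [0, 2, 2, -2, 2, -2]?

Time shift by 4: X_shifted[k] = ω_6^(4k) · X[k]
Shifted x = [2, -2, 2, -2, 0, 2]

DFT(x[n-4]) = [2, 3.0000+1.7321i, -1.0000+5.1962i, 6, -1.0000-5.1962i, 3.0000-1.7321i]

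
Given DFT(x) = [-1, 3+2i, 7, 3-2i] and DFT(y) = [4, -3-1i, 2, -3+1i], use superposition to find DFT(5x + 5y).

By linearity: DFT(5x + 5y) = 5·DFT(x) + 5·DFT(y)
= 5·[-1, 3+2i, 7, 3-2i] + 5·[4, -3-1i, 2, -3+1i]

Computing element-wise:
Z[0] = 5·(-1) + 5·(4) = 15
Z[1] = 5·(3+2i) + 5·(-3-1i) = 5i
Z[2] = 5·(7) + 5·(2) = 45
Z[3] = 5·(3-2i) + 5·(-3+1i) = -5i

DFT(5x + 5y) = 5·X + 5·Y = [15, 5i, 45, -5i]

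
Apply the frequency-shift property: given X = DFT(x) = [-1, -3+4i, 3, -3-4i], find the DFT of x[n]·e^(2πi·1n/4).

Modulation property: DFT(ω_4^(-1n)·x[n]) = X[(k-1) mod 4], so circularly shift X by 1 positions.

X[k-1] = [-3-4i, -1, -3+4i, 3]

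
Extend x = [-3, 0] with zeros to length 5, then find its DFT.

Original 2-point DFT: [-3, -3]
Zero-padded 5-point DFT provides frequency interpolation.

DFT_5([x, 0, ...]) = [-3, -3, -3, -3, -3]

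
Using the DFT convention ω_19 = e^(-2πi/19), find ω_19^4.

ω_19^4 = e^(-2πi·4/19)
= cos(-2π·4/19) + i·sin(-2π·4/19)
= cos(-8π/19) + i·sin(-8π/19)

ω_19^4 = cos(-8π/19) + i·sin(-8π/19) = 0.2455-0.9694i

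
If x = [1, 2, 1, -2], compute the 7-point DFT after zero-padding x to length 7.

Original 4-point DFT: [2, -4i, 2, 4i]
Zero-padded 7-point DFT provides frequency interpolation.

DFT_7([x, 0, ...]) = [2, 3.8264-1.6708i, -1.5930-3.0796i, 0.2666+1.8639i, 0.2666-1.8639i, -1.5930+3.0796i, 3.8264+1.6708i]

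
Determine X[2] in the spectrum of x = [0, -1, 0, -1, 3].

X[2] = Σ(n=0 to 4) x[n] · ω_5^(2n) where ω_5 = e^(-2πi/5)
= (0)·ω_5^0 + (-1)·ω_5^2 + (0)·ω_5^4 + (-1)·ω_5^6 + (3)·ω_5^8

X[2] = -1.9271+3.3022i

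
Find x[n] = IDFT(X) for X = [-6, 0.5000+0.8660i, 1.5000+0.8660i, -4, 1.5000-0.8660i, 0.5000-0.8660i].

x[n] = (1/6) Σ(k=0 to 5) X[k] · e^(2πikn/6)

Computing each x[n]:
x[0] = -1
x[1] = -1
x[2] = -2
x[3] = 0
x[4] = -2
x[5] = 0

x = [-1, -1, -2, 0, -2, 0]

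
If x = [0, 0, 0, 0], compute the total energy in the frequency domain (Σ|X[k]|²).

Parseval: Σ|x[n]|² = (1/N)Σ|X[k]|², so Σ|X[k]|² = N·Σ|x[n]|² = 4·0.0000

Σ|X[k]|² = N·Σ|x[n]|² = 4·0.0000 = 0.0000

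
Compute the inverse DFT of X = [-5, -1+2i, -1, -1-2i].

x[n] = (1/4) Σ(k=0 to 3) X[k] · e^(2πikn/4)

Computing each x[n]:
x[0] = -2
x[1] = -2
x[2] = -1
x[3] = 0

x = [-2, -2, -1, 0]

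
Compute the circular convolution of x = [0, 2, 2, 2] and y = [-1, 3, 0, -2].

(x ⊛ y)[n] = Σ(m=0 to 3) x[m] · y[(n-m) mod 4]

Computing each output sample:
(x ⊛ y)[0] = 2
(x ⊛ y)[1] = -6
(x ⊛ y)[2] = 0
(x ⊛ y)[3] = 4

x ⊛ y = [2, -6, 0, 4]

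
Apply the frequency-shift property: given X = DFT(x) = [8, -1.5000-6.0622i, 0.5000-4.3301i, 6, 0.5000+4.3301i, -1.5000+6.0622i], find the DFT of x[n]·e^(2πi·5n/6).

Modulation property: DFT(ω_6^(-5n)·x[n]) = X[(k-5) mod 6], so circularly shift X by 5 positions.

X[k-5] = [-1.5000-6.0622i, 0.5000-4.3301i, 6, 0.5000+4.3301i, -1.5000+6.0622i, 8]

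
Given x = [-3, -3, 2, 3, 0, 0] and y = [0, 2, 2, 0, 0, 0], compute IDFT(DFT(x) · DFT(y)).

(x ⊛ y)[n] = Σ(m=0 to 5) x[m] · y[(n-m) mod 6]

Computing each output sample:
(x ⊛ y)[0] = 0
(x ⊛ y)[1] = -6
(x ⊛ y)[2] = -12
(x ⊛ y)[3] = -2
(x ⊛ y)[4] = 10
(x ⊛ y)[5] = 6

x ⊛ y = [0, -6, -12, -2, 10, 6]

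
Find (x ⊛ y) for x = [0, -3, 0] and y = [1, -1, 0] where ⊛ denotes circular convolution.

(x ⊛ y)[n] = Σ(m=0 to 2) x[m] · y[(n-m) mod 3]

Computing each output sample:
(x ⊛ y)[0] = 0
(x ⊛ y)[1] = -3
(x ⊛ y)[2] = 3

x ⊛ y = [0, -3, 3]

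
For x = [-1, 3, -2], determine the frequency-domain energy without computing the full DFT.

Parseval: Σ|x[n]|² = (1/N)Σ|X[k]|², so Σ|X[k]|² = N·Σ|x[n]|² = 3·14.0000

Σ|X[k]|² = N·Σ|x[n]|² = 3·14.0000 = 42.0000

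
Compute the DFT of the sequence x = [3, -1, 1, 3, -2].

X[k] = Σ(n=0 to 4) x[n] · ω_5^(nk)
where ω_5 = e^(-2πi/5)

Computing each X[k]:
X[0] = 4
X[1] = -1.1631+0.2245i
X[2] = 6.6631-2.4899i
X[3] = 6.6631+2.4899i
X[4] = -1.1631-0.2245i

X = [4, -1.1631+0.2245i, 6.6631-2.4899i, 6.6631+2.4899i, -1.1631-0.2245i]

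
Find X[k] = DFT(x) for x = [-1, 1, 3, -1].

X[k] = Σ(n=0 to 3) x[n] · ω_4^(nk)
where ω_4 = e^(-2πi/4)

Computing each X[k]:
X[0] = 2
X[1] = -4-2i
X[2] = 2
X[3] = -4+2i

X = [2, -4-2i, 2, -4+2i]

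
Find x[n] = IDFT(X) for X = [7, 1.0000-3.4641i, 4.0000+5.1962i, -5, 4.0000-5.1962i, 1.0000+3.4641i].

x[n] = (1/6) Σ(k=0 to 5) X[k] · e^(2πikn/6)

Computing each x[n]:
x[0] = 2
x[1] = 1
x[2] = 2
x[3] = 3
x[4] = -3
x[5] = 2

x = [2, 1, 2, 3, -3, 2]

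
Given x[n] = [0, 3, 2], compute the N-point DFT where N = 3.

X[k] = Σ(n=0 to 2) x[n] · ω_3^(nk)
where ω_3 = e^(-2πi/3)

Computing each X[k]:
X[0] = 5
X[1] = -2.5000-0.8660i
X[2] = -2.5000+0.8660i

X = [5, -2.5000-0.8660i, -2.5000+0.8660i]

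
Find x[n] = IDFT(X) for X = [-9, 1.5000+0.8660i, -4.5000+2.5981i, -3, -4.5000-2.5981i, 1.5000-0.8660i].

x[n] = (1/6) Σ(k=0 to 5) X[k] · e^(2πikn/6)

Computing each x[n]:
x[0] = -3
x[1] = -1
x[2] = -1
x[3] = -3
x[4] = -2
x[5] = 1

x = [-3, -1, -1, -3, -2, 1]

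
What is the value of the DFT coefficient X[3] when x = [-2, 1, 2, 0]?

X[3] = Σ(n=0 to 3) x[n] · ω_4^(3n) where ω_4 = e^(-2πi/4)
= (-2)·ω_4^0 + (1)·ω_4^3 + (2)·ω_4^6 + (0)·ω_4^9

X[3] = -4+1i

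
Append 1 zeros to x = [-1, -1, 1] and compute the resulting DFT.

Original 3-point DFT: [-1, -1.0000+1.7321i, -1.0000-1.7321i]
Zero-padded 4-point DFT provides frequency interpolation.

DFT_4([x, 0, ...]) = [-1, -2+1i, 1, -2-1i]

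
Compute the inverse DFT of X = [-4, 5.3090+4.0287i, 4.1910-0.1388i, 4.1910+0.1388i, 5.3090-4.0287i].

x[n] = (1/5) Σ(k=0 to 4) X[k] · e^(2πikn/5)

Computing each x[n]:
x[0] = 3
x[1] = -3
x[2] = -3
x[3] = -1
x[4] = 0

x = [3, -3, -3, -1, 0]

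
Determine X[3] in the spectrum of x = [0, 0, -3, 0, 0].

X[3] = Σ(n=0 to 4) x[n] · ω_5^(3n) where ω_5 = e^(-2πi/5)
= (0)·ω_5^0 + (0)·ω_5^3 + (-3)·ω_5^6 + (0)·ω_5^9 + (0)·ω_5^12

X[3] = -0.9271+2.8532i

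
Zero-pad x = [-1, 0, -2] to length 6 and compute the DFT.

Original 3-point DFT: [-3, -1.7321i, 1.7321i]
Zero-padded 6-point DFT provides frequency interpolation.

DFT_6([x, 0, ...]) = [-3, 1.7321i, -1.7321i, -3, 1.7321i, -1.7321i]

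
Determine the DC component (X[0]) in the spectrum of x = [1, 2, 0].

X[0] = Σ(n=0 to 2) x[n] · ω_3^0 = Σ x[n]
= (1) + (2) + (0)

X[0] = 3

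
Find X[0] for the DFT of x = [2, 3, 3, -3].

X[0] = Σ(n=0 to 3) x[n] · ω_4^0 = Σ x[n]
= (2) + (3) + (3) + (-3)

X[0] = 5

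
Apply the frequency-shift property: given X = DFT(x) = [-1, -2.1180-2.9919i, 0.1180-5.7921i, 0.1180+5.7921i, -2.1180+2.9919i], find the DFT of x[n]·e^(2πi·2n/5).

Modulation property: DFT(ω_5^(-2n)·x[n]) = X[(k-2) mod 5], so circularly shift X by 2 positions.

X[k-2] = [0.1180+5.7921i, -2.1180+2.9919i, -1, -2.1180-2.9919i, 0.1180-5.7921i]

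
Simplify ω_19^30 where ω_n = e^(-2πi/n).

Since ω_19^19 = 1, powers reduce modulo 19.
30 mod 19 = 11
So ω_19^30 = ω_19^11 = e^(-2πi·11/19)

ω_19^30 = ω_19^11 = -0.8795+0.4759i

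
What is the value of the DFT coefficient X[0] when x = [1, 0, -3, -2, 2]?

X[0] = Σ(n=0 to 4) x[n] · ω_5^0 = Σ x[n]
= (1) + (0) + (-3) + (-2) + (2)

X[0] = -2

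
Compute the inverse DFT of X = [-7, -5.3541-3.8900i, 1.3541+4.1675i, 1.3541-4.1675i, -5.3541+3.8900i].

x[n] = (1/5) Σ(k=0 to 4) X[k] · e^(2πikn/5)

Computing each x[n]:
x[0] = -3
x[1] = -2
x[2] = 3
x[3] = -2
x[4] = -3

x = [-3, -2, 3, -2, -3]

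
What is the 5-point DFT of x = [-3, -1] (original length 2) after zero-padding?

Original 2-point DFT: [-4, -2]
Zero-padded 5-point DFT provides frequency interpolation.

DFT_5([x, 0, ...]) = [-4, -3.3090+0.9511i, -2.1910+0.5878i, -2.1910-0.5878i, -3.3090-0.9511i]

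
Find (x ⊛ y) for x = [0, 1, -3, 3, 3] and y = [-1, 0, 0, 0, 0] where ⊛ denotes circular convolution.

(x ⊛ y)[n] = Σ(m=0 to 4) x[m] · y[(n-m) mod 5]

Computing each output sample:
(x ⊛ y)[0] = 0
(x ⊛ y)[1] = -1
(x ⊛ y)[2] = 3
(x ⊛ y)[3] = -3
(x ⊛ y)[4] = -3

x ⊛ y = [0, -1, 3, -3, -3]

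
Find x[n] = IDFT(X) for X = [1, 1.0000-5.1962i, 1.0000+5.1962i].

x[n] = (1/3) Σ(k=0 to 2) X[k] · e^(2πikn/3)

Computing each x[n]:
x[0] = 1
x[1] = 3
x[2] = -3

x = [1, 3, -3]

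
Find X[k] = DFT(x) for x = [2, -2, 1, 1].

X[k] = Σ(n=0 to 3) x[n] · ω_4^(nk)
where ω_4 = e^(-2πi/4)

Computing each X[k]:
X[0] = 2
X[1] = 1+3i
X[2] = 4
X[3] = 1-3i

X = [2, 1+3i, 4, 1-3i]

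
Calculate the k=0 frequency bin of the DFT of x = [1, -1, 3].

X[0] = Σ(n=0 to 2) x[n] · ω_3^0 = Σ x[n]
= (1) + (-1) + (3)

X[0] = 3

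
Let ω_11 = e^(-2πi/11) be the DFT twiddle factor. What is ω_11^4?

ω_11^4 = e^(-2πi·4/11)
= cos(-2π·4/11) + i·sin(-2π·4/11)
= cos(-8π/11) + i·sin(-8π/11)

ω_11^4 = cos(-8π/11) + i·sin(-8π/11) = -0.6549-0.7557i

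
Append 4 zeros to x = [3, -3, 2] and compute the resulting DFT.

Original 3-point DFT: [2, 3.5000+4.3301i, 3.5000-4.3301i]
Zero-padded 7-point DFT provides frequency interpolation.

DFT_7([x, 0, ...]) = [2, 0.6845+0.3956i, 1.8656+3.7926i, 6.9499+2.8653i, 6.9499-2.8653i, 1.8656-3.7926i, 0.6845-0.3956i]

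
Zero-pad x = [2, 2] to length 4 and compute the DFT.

Original 2-point DFT: [4, 0]
Zero-padded 4-point DFT provides frequency interpolation.

DFT_4([x, 0, ...]) = [4, 2-2i, 0, 2+2i]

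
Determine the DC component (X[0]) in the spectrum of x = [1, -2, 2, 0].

X[0] = Σ(n=0 to 3) x[n] · ω_4^0 = Σ x[n]
= (1) + (-2) + (2) + (0)

X[0] = 1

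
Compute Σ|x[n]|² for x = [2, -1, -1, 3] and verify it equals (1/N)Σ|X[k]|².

Time domain:
Σ|x[n]|² = |2|² + |-1|² + |-1|² + |3|² = 15.0000

Frequency domain:
(1/4)Σ|X[k]|² = (1/4)(|3|² + |3+4i|² + |-1|² + |3-4i|²) = (1/4)·60.0000 = 15.0000

Both sides agree, confirming Parseval's theorem.

Σ|x[n]|² = (1/N)Σ|X[k]|² = 15.0000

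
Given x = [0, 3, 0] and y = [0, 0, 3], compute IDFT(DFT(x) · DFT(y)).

(x ⊛ y)[n] = Σ(m=0 to 2) x[m] · y[(n-m) mod 3]

Computing each output sample:
(x ⊛ y)[0] = 9
(x ⊛ y)[1] = 0
(x ⊛ y)[2] = 0

x ⊛ y = [9, 0, 0]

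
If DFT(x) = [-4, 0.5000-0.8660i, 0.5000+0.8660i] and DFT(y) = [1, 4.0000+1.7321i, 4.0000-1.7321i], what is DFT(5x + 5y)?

By linearity: DFT(5x + 5y) = 5·DFT(x) + 5·DFT(y)
= 5·[-4, 0.5000-0.8660i, 0.5000+0.8660i] + 5·[1, 4.0000+1.7321i, 4.0000-1.7321i]

Computing element-wise:
Z[0] = 5·(-4) + 5·(1) = -15
Z[1] = 5·(0.5000-0.8660i) + 5·(4.0000+1.7321i) = 22.5000+4.3305i
Z[2] = 5·(0.5000+0.8660i) + 5·(4.0000-1.7321i) = 22.5000-4.3305i

DFT(5x + 5y) = 5·X + 5·Y = [-15, 22.5000+4.3305i, 22.5000-4.3305i]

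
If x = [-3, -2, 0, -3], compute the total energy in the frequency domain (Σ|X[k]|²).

Parseval: Σ|x[n]|² = (1/N)Σ|X[k]|², so Σ|X[k]|² = N·Σ|x[n]|² = 4·22.0000

Σ|X[k]|² = N·Σ|x[n]|² = 4·22.0000 = 88.0000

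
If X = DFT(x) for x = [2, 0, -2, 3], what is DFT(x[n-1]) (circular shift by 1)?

Time shift by 1: X_shifted[k] = ω_4^(1k) · X[k]
Shifted x = [3, 2, 0, -2]

DFT(x[n-1]) = [3, 3-4i, 3, 3+4i]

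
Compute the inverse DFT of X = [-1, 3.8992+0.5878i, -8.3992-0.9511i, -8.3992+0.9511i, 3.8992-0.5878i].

x[n] = (1/5) Σ(k=0 to 4) X[k] · e^(2πikn/5)

Computing each x[n]:
x[0] = -2
x[1] = 3
x[2] = -3
x[3] = -2
x[4] = 3

x = [-2, 3, -3, -2, 3]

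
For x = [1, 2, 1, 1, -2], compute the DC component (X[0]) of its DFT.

X[0] = Σ(n=0 to 4) x[n] · ω_5^0 = Σ x[n]
= (1) + (2) + (1) + (1) + (-2)

X[0] = 3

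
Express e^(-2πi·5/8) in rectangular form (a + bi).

ω_8^5 = e^(-2πi·5/8)
= cos(-2π·5/8) + i·sin(-2π·5/8)
= cos(-10π/8) + i·sin(-10π/8)

ω_8^5 = cos(-10π/8) + i·sin(-10π/8) = -0.7071+0.7071i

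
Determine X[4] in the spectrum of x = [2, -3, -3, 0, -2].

X[4] = Σ(n=0 to 4) x[n] · ω_5^(4n) where ω_5 = e^(-2πi/5)
= (2)·ω_5^0 + (-3)·ω_5^4 + (-3)·ω_5^8 + (0)·ω_5^12 + (-2)·ω_5^16

X[4] = 2.8820-2.7144i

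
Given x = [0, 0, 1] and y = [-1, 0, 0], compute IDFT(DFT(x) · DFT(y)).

(x ⊛ y)[n] = Σ(m=0 to 2) x[m] · y[(n-m) mod 3]

Computing each output sample:
(x ⊛ y)[0] = 0
(x ⊛ y)[1] = 0
(x ⊛ y)[2] = -1

x ⊛ y = [0, 0, -1]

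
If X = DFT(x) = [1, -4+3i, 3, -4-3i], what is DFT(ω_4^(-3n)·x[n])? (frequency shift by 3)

Modulation property: DFT(ω_4^(-3n)·x[n]) = X[(k-3) mod 4], so circularly shift X by 3 positions.

X[k-3] = [-4+3i, 3, -4-3i, 1]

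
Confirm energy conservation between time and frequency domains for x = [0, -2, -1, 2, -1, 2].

Time domain:
Σ|x[n]|² = |0|² + |-2|² + |-1|² + |2|² + |-1|² + |2|² = 14.0000

Frequency domain:
(1/6)Σ|X[k]|² = (1/6)(|0|² + |-1.0000+3.4641i|² + |3.0000+3.4641i|² + |-4|² + |3.0000-3.4641i|² + |-1.0000-3.4641i|²) = (1/6)·84.0000 = 14.0000

Both sides agree, confirming Parseval's theorem.

Σ|x[n]|² = (1/N)Σ|X[k]|² = 14.0000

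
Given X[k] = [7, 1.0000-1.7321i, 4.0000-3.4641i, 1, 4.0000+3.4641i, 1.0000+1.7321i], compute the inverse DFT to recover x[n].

x[n] = (1/6) Σ(k=0 to 5) X[k] · e^(2πikn/6)

Computing each x[n]:
x[0] = 3
x[1] = 2
x[2] = 0
x[3] = 2
x[4] = 1
x[5] = -1

x = [3, 2, 0, 2, 1, -1]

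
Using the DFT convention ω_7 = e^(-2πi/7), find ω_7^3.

ω_7^3 = e^(-2πi·3/7)
= cos(-2π·3/7) + i·sin(-2π·3/7)
= cos(-6π/7) + i·sin(-6π/7)

ω_7^3 = cos(-6π/7) + i·sin(-6π/7) = -0.9010-0.4339i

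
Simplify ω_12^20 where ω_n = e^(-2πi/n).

Since ω_12^12 = 1, powers reduce modulo 12.
20 mod 12 = 8
So ω_12^20 = ω_12^8 = e^(-2πi·8/12)

ω_12^20 = ω_12^8 = -0.5000+0.8660i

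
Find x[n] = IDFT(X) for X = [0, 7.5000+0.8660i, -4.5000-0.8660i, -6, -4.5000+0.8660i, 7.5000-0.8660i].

x[n] = (1/6) Σ(k=0 to 5) X[k] · e^(2πikn/6)

Computing each x[n]:
x[0] = 0
x[1] = 3
x[2] = -2
x[3] = -3
x[4] = -1
x[5] = 3

x = [0, 3, -2, -3, -1, 3]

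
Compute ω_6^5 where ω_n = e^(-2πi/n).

ω_6^5 = e^(-2πi·5/6)
= cos(-2π·5/6) + i·sin(-2π·5/6)
= cos(-10π/6) + i·sin(-10π/6)

ω_6^5 = cos(-10π/6) + i·sin(-10π/6) = 0.5000+0.8660i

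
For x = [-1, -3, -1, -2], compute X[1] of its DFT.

X[1] = Σ(n=0 to 3) x[n] · ω_4^(1n) where ω_4 = e^(-2πi/4)
= (-1)·ω_4^0 + (-3)·ω_4^1 + (-1)·ω_4^2 + (-2)·ω_4^3

X[1] = 1i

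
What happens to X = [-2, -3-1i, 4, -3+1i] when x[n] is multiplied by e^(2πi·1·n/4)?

Modulation property: DFT(ω_4^(-1n)·x[n]) = X[(k-1) mod 4], so circularly shift X by 1 positions.

X[k-1] = [-3+1i, -2, -3-1i, 4]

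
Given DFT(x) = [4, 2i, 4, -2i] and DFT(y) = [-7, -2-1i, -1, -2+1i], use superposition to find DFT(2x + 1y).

By linearity: DFT(2x + 1y) = 2·DFT(x) + 1·DFT(y)
= 2·[4, 2i, 4, -2i] + 1·[-7, -2-1i, -1, -2+1i]

Computing element-wise:
Z[0] = 2·(4) + 1·(-7) = 1
Z[1] = 2·(2i) + 1·(-2-1i) = -2+3i
Z[2] = 2·(4) + 1·(-1) = 7
Z[3] = 2·(-2i) + 1·(-2+1i) = -2-3i

DFT(2x + 1y) = 2·X + 1·Y = [1, -2+3i, 7, -2-3i]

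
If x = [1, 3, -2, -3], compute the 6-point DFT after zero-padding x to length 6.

Original 4-point DFT: [-1, 3-6i, -1, 3+6i]
Zero-padded 6-point DFT provides frequency interpolation.

DFT_6([x, 0, ...]) = [-1, 6.5000-0.8660i, -2.5000-4.3301i, -1, -2.5000+4.3301i, 6.5000+0.8660i]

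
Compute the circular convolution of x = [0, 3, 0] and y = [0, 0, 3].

(x ⊛ y)[n] = Σ(m=0 to 2) x[m] · y[(n-m) mod 3]

Computing each output sample:
(x ⊛ y)[0] = 9
(x ⊛ y)[1] = 0
(x ⊛ y)[2] = 0

x ⊛ y = [9, 0, 0]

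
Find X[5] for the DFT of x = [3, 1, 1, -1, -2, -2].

X[5] = Σ(n=0 to 5) x[n] · ω_6^(5n) where ω_6 = e^(-2πi/6)
= (3)·ω_6^0 + (1)·ω_6^5 + (1)·ω_6^10 + (-1)·ω_6^15 + (-2)·ω_6^20 + (-2)·ω_6^25

X[5] = 4.0000+5.1962i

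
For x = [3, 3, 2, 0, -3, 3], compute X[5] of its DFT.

X[5] = Σ(n=0 to 5) x[n] · ω_6^(5n) where ω_6 = e^(-2πi/6)
= (3)·ω_6^0 + (3)·ω_6^5 + (2)·ω_6^10 + (0)·ω_6^15 + (-3)·ω_6^20 + (3)·ω_6^25

X[5] = 6.5000+4.3301i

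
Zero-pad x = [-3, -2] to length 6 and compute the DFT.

Original 2-point DFT: [-5, -1]
Zero-padded 6-point DFT provides frequency interpolation.

DFT_6([x, 0, ...]) = [-5, -4.0000+1.7321i, -2.0000+1.7321i, -1, -2.0000-1.7321i, -4.0000-1.7321i]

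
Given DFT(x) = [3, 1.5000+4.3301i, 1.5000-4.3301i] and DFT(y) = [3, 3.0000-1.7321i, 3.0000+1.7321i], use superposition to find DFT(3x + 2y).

By linearity: DFT(3x + 2y) = 3·DFT(x) + 2·DFT(y)
= 3·[3, 1.5000+4.3301i, 1.5000-4.3301i] + 2·[3, 3.0000-1.7321i, 3.0000+1.7321i]

Computing element-wise:
Z[0] = 3·(3) + 2·(3) = 15
Z[1] = 3·(1.5000+4.3301i) + 2·(3.0000-1.7321i) = 10.5000+9.5261i
Z[2] = 3·(1.5000-4.3301i) + 2·(3.0000+1.7321i) = 10.5000-9.5261i

DFT(3x + 2y) = 3·X + 2·Y = [15, 10.5000+9.5261i, 10.5000-9.5261i]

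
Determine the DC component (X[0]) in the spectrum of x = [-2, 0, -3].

X[0] = Σ(n=0 to 2) x[n] · ω_3^0 = Σ x[n]
= (-2) + (0) + (-3)

X[0] = -5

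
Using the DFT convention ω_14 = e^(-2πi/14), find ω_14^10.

ω_14^10 = e^(-2πi·10/14)
= cos(-2π·10/14) + i·sin(-2π·10/14)
= cos(-20π/14) + i·sin(-20π/14)

ω_14^10 = cos(-20π/14) + i·sin(-20π/14) = -0.2225+0.9749i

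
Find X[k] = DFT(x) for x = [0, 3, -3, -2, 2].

X[k] = Σ(n=0 to 4) x[n] · ω_5^(nk)
where ω_5 = e^(-2πi/5)

Computing each X[k]:
X[0] = 0
X[1] = 5.5902-0.3633i
X[2] = -5.5902-1.5388i
X[3] = -5.5902+1.5388i
X[4] = 5.5902+0.3633i

X = [0, 5.5902-0.3633i, -5.5902-1.5388i, -5.5902+1.5388i, 5.5902+0.3633i]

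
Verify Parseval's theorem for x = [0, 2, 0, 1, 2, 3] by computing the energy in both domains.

Time domain:
Σ|x[n]|² = |0|² + |2|² + |0|² + |1|² + |2|² + |3|² = 18.0000

Frequency domain:
(1/6)Σ|X[k]|² = (1/6)(|8|² + |0.5000+2.5981i|² + |-2.5000-0.8660i|² + |-4|² + |-2.5000+0.8660i|² + |0.5000-2.5981i|²) = (1/6)·108.0000 = 18.0000

Both sides agree, confirming Parseval's theorem.

Σ|x[n]|² = (1/N)Σ|X[k]|² = 18.0000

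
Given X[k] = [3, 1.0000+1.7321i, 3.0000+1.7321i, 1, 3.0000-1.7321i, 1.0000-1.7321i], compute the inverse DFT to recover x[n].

x[n] = (1/6) Σ(k=0 to 5) X[k] · e^(2πikn/6)

Computing each x[n]:
x[0] = 2
x[1] = -1
x[2] = 0
x[3] = 1
x[4] = 0
x[5] = 1

x = [2, -1, 0, 1, 0, 1]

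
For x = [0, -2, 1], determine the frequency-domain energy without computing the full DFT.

Parseval: Σ|x[n]|² = (1/N)Σ|X[k]|², so Σ|X[k]|² = N·Σ|x[n]|² = 3·5.0000

Σ|X[k]|² = N·Σ|x[n]|² = 3·5.0000 = 15.0000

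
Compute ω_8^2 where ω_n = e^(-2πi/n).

ω_8^2 = e^(-2πi·2/8)
= cos(-2π·2/8) + i·sin(-2π·2/8)
= cos(-4π/8) + i·sin(-4π/8)

ω_8^2 = cos(-4π/8) + i·sin(-4π/8) = -1i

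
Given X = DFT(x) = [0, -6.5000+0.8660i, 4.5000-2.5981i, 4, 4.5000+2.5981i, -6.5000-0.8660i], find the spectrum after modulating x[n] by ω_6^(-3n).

Modulation property: DFT(ω_6^(-3n)·x[n]) = X[(k-3) mod 6], so circularly shift X by 3 positions.

X[k-3] = [4, 4.5000+2.5981i, -6.5000-0.8660i, 0, -6.5000+0.8660i, 4.5000-2.5981i]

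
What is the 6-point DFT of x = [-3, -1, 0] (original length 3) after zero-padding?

Original 3-point DFT: [-4, -2.5000+0.8660i, -2.5000-0.8660i]
Zero-padded 6-point DFT provides frequency interpolation.

DFT_6([x, 0, ...]) = [-4, -3.5000+0.8660i, -2.5000+0.8660i, -2, -2.5000-0.8660i, -3.5000-0.8660i]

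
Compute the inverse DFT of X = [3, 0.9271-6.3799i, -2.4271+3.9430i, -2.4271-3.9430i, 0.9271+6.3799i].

x[n] = (1/5) Σ(k=0 to 4) X[k] · e^(2πikn/5)

Computing each x[n]:
x[0] = 0
x[1] = 3
x[2] = 3
x[3] = -3
x[4] = 0

x = [0, 3, 3, -3, 0]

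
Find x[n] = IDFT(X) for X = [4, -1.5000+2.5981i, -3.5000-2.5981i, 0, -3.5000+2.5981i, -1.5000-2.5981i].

x[n] = (1/6) Σ(k=0 to 5) X[k] · e^(2πikn/6)

Computing each x[n]:
x[0] = -1
x[1] = 1
x[2] = 0
x[3] = 0
x[4] = 3
x[5] = 1

x = [-1, 1, 0, 0, 3, 1]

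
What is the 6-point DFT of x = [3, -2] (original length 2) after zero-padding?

Original 2-point DFT: [1, 5]
Zero-padded 6-point DFT provides frequency interpolation.

DFT_6([x, 0, ...]) = [1, 2.0000+1.7321i, 4.0000+1.7321i, 5, 4.0000-1.7321i, 2.0000-1.7321i]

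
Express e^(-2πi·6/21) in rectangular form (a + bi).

ω_21^6 = e^(-2πi·6/21)
= cos(-2π·6/21) + i·sin(-2π·6/21)
= cos(-12π/21) + i·sin(-12π/21)

ω_21^6 = cos(-12π/21) + i·sin(-12π/21) = -0.2225-0.9749i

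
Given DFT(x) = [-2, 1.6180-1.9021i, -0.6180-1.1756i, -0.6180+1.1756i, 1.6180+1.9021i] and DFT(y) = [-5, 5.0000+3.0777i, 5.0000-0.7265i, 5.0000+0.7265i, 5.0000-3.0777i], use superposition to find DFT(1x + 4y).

By linearity: DFT(1x + 4y) = 1·DFT(x) + 4·DFT(y)
= 1·[-2, 1.6180-1.9021i, -0.6180-1.1756i, -0.6180+1.1756i, 1.6180+1.9021i] + 4·[-5, 5.0000+3.0777i, 5.0000-0.7265i, 5.0000+0.7265i, 5.0000-3.0777i]

Computing element-wise:
Z[0] = 1·(-2) + 4·(-5) = -22
Z[1] = 1·(1.6180-1.9021i) + 4·(5.0000+3.0777i) = 21.6180+10.4087i
Z[2] = 1·(-0.6180-1.1756i) + 4·(5.0000-0.7265i) = 19.3820-4.0816i
Z[3] = 1·(-0.6180+1.1756i) + 4·(5.0000+0.7265i) = 19.3820+4.0816i
Z[4] = 1·(1.6180+1.9021i) + 4·(5.0000-3.0777i) = 21.6180-10.4087i

DFT(1x + 4y) = 1·X + 4·Y = [-22, 21.6180+10.4087i, 19.3820-4.0816i, 19.3820+4.0816i, 21.6180-10.4087i]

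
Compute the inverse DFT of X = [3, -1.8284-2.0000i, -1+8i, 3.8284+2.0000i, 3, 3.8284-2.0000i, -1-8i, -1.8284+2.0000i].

x[n] = (1/8) Σ(k=0 to 7) X[k] · e^(2πikn/8)

Computing each x[n]:
x[0] = 1
x[1] = -3
x[2] = 2
x[3] = 3
x[4] = 0
x[5] = -1
x[6] = 0
x[7] = 1

x = [1, -3, 2, 3, 0, -1, 0, 1]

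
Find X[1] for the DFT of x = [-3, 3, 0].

X[1] = Σ(n=0 to 2) x[n] · ω_3^(1n) where ω_3 = e^(-2πi/3)
= (-3)·ω_3^0 + (3)·ω_3^1 + (0)·ω_3^2

X[1] = -4.5000-2.5981i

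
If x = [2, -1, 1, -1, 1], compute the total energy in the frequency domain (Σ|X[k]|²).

Parseval: Σ|x[n]|² = (1/N)Σ|X[k]|², so Σ|X[k]|² = N·Σ|x[n]|² = 5·8.0000

Σ|X[k]|² = N·Σ|x[n]|² = 5·8.0000 = 40.0000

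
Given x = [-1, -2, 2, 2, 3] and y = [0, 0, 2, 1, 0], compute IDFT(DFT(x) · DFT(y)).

(x ⊛ y)[n] = Σ(m=0 to 4) x[m] · y[(n-m) mod 5]

Computing each output sample:
(x ⊛ y)[0] = 6
(x ⊛ y)[1] = 8
(x ⊛ y)[2] = 1
(x ⊛ y)[3] = -5
(x ⊛ y)[4] = 2

x ⊛ y = [6, 8, 1, -5, 2]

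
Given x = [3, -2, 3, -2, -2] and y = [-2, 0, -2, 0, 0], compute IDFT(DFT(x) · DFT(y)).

(x ⊛ y)[n] = Σ(m=0 to 4) x[m] · y[(n-m) mod 5]

Computing each output sample:
(x ⊛ y)[0] = -2
(x ⊛ y)[1] = 8
(x ⊛ y)[2] = -12
(x ⊛ y)[3] = 8
(x ⊛ y)[4] = -2

x ⊛ y = [-2, 8, -12, 8, -2]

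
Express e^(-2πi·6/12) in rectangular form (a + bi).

ω_12^6 = e^(-2πi·6/12)
= cos(-2π·6/12) + i·sin(-2π·6/12)
= cos(-12π/12) + i·sin(-12π/12)

ω_12^6 = cos(-12π/12) + i·sin(-12π/12) = -1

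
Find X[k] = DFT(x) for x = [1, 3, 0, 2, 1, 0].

X[k] = Σ(n=0 to 5) x[n] · ω_6^(nk)
where ω_6 = e^(-2πi/6)

Computing each X[k]:
X[0] = 7
X[1] = -1.7321i
X[2] = 1.0000-3.4641i
X[3] = -3
X[4] = 1.0000+3.4641i
X[5] = 1.7321i

X = [7, -1.7321i, 1.0000-3.4641i, -3, 1.0000+3.4641i, 1.7321i]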